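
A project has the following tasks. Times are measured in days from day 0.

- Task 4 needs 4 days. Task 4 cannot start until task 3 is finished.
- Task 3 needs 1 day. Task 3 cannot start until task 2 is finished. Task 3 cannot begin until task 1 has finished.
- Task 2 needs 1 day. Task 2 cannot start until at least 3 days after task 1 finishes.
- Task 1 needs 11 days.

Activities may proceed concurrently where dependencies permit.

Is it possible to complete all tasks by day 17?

Task 1 can start immediately at day 0; it finishes at day 11.
Task 2 waits on task 1 (finishes day 11, plus 3-day gap → day 14), so it starts at day 14 and finishes at 14 + 1 = day 15.
For task 3: task 2 (finishes day 15); task 1 (finishes day 11). Taking the maximum gives a start of day 15, and it finishes at 15 + 1 = day 16.
After task 3 (finishes day 16), task 4 can start at day 16 and finishes at day 20.
The earliest everything can be done is day 20, which is after the deadline of 17, so it is not possible.

No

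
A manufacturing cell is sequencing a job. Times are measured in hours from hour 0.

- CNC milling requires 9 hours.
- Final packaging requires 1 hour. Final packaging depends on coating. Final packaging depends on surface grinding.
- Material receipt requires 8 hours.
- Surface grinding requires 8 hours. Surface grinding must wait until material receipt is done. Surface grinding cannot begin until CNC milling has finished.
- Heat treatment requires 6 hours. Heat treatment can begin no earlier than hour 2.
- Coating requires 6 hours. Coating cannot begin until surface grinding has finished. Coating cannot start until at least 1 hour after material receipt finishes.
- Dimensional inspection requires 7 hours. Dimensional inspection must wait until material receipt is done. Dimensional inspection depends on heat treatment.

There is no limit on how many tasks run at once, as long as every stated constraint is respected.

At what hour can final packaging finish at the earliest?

CNC milling has no prerequisites, so it starts at hour 0 and finishes at hour 9.
Material receipt can start immediately at hour 0; it finishes at hour 8.
Surface grinding cannot start until material receipt (finishes hour 8); CNC milling (finishes hour 9). The controlling bound is hour 9, so surface grinding finishes at 9 + 8 = hour 17.
Coating has to wait for surface grinding (finishes hour 17); material receipt (finishes hour 8, plus 1-hour gap → hour 9). The latest of these is hour 17, so coating runs hour 17 to 17 + 6 = hour 23.
Final packaging needs all of coating (finishes hour 23); surface grinding (finishes hour 17). That puts its earliest start at hour 23; it finishes at 23 + 1 = hour 24.

24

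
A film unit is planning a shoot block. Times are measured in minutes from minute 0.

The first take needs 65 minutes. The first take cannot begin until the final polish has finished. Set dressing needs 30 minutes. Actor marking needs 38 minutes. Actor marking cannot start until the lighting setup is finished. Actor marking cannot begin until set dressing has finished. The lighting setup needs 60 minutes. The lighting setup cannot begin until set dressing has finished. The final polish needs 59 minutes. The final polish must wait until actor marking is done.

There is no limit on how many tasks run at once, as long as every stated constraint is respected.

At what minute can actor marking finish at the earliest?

Set dressing can start immediately at minute 0; it finishes at minute 30.
The lighting setup cannot begin until set dressing (finishes minute 30). It runs from minute 30 to 30 + 60 = minute 90.
Actor marking cannot start until the lighting setup (finishes minute 90); set dressing (finishes minute 30). The controlling bound is minute 90, so actor marking finishes at 90 + 38 = minute 128.

128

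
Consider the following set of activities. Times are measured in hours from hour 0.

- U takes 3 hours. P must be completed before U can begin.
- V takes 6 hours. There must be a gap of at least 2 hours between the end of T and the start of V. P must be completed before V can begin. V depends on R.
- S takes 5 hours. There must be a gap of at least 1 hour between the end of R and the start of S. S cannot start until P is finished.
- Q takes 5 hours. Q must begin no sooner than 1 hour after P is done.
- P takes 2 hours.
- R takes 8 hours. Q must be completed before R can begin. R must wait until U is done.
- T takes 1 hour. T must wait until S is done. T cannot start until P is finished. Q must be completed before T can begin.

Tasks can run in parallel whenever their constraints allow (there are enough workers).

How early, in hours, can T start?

P can start immediately at hour 0; it finishes at hour 2.
U waits on P (finishes hour 2), so it starts at hour 2 and finishes at 2 + 3 = hour 5.
After P (finishes hour 2, plus 1-hour gap → hour 3), Q can start at hour 3 and finishes at hour 8.
For R: Q (finishes hour 8); U (finishes hour 5). Taking the maximum gives a start of hour 8, and it finishes at 8 + 8 = hour 16.
S cannot start until R (finishes hour 16, plus 1-hour gap → hour 17); P (finishes hour 2). The controlling bound is hour 17, so S finishes at 17 + 5 = hour 22.
T waits on S (finishes hour 22); P (finishes hour 2); Q (finishes hour 8). The latest of these is hour 22, which is the earliest T can start.

22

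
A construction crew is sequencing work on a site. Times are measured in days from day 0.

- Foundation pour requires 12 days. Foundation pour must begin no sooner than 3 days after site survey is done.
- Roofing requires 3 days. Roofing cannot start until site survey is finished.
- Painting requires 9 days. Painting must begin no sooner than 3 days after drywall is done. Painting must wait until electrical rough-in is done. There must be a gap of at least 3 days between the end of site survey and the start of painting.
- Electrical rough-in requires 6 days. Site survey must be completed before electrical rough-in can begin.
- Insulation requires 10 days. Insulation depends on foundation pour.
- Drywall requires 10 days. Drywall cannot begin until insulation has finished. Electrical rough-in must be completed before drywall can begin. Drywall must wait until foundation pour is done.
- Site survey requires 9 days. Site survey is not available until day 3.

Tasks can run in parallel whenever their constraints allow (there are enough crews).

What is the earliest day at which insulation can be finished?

Site survey waits on its own release at day 3, so it starts at day 3 and finishes at 3 + 9 = day 12.
Foundation pour cannot begin until site survey (finishes day 12, plus 3-day gap → day 15). It runs from day 15 to 15 + 12 = day 27.
Insulation waits on foundation pour (finishes day 27), so it starts at day 27 and finishes at 27 + 10 = day 37.

37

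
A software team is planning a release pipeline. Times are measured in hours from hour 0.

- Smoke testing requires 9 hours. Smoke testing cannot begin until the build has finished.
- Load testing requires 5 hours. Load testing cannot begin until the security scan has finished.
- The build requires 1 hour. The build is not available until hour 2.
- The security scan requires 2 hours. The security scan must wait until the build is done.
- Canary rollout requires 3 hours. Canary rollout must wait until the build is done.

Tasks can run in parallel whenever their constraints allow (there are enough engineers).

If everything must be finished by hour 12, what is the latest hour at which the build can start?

2

Nothing follows load testing; the deadline of hour 12 is its only limit. It must start by 12 − 5 = hour 7.
The security scan feeds into load testing (must start by hour 7); so the security scan must finish by hour 7 and therefore start by hour 5.
Smoke testing must finish by hour 12; it takes 9 hours, so it must start by 12 − 9 = hour 3.
Canary rollout must finish by hour 12; it takes 3 hours, so it must start by 12 − 3 = hour 9.
The build has several dependents: the security scan (must start by hour 5); smoke testing (must start by hour 3); canary rollout (must start by hour 9). The earliest of those limits is hour 3, so the build must start by 3 − 1 = hour 2.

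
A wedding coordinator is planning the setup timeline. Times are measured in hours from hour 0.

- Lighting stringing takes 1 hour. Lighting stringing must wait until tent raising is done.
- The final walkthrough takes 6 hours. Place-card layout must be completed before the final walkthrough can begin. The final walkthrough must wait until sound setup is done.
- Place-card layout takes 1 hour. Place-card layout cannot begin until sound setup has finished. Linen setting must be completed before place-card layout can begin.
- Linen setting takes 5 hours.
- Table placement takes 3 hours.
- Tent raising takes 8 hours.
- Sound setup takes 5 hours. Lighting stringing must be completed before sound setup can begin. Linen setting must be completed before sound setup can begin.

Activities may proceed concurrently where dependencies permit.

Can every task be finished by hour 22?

Yes

Linen setting has no prerequisites, so it starts at hour 0 and finishes at hour 5.
Table placement has no prerequisites, so it starts at hour 0 and finishes at hour 3.
Nothing blocks tent raising, so it runs from hour 0 to hour 8.
After tent raising (finishes hour 8), lighting stringing can start at hour 8 and finishes at hour 9.
For sound setup: lighting stringing (finishes hour 9); linen setting (finishes hour 5). Taking the maximum gives a start of hour 9, and it finishes at 9 + 5 = hour 14.
Place-card layout cannot start until sound setup (finishes hour 14); linen setting (finishes hour 5). The controlling bound is hour 14, so place-card layout finishes at 14 + 1 = hour 15.
The final walkthrough has to wait for place-card layout (finishes hour 15); sound setup (finishes hour 14). The latest of these is hour 15, so the final walkthrough runs hour 15 to 15 + 6 = hour 21.
Every task is finished by hour 21, which is no later than the deadline of 22, so the schedule is feasible.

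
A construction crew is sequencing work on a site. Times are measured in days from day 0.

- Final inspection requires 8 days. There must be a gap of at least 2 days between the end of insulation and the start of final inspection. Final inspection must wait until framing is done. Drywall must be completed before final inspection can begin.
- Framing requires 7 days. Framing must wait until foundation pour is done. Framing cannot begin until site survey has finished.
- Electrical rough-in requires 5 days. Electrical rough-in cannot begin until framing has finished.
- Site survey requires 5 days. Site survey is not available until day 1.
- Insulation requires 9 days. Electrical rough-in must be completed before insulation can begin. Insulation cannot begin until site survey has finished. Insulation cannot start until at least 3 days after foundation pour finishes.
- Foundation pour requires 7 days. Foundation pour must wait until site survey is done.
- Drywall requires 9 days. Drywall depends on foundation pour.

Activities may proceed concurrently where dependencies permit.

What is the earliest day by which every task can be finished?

44

After its own release at day 1, site survey can start at day 1 and finishes at day 6.
Foundation pour cannot begin until site survey (finishes day 6). It runs from day 6 to 6 + 7 = day 13.
Drywall waits on foundation pour (finishes day 13), so it starts at day 13 and finishes at 13 + 9 = day 22.
Framing has to wait for foundation pour (finishes day 13); site survey (finishes day 6). The latest of these is day 13, so framing runs day 13 to 13 + 7 = day 20.
After framing (finishes day 20), electrical rough-in can start at day 20 and finishes at day 25.
Insulation has to wait for electrical rough-in (finishes day 25); site survey (finishes day 6); foundation pour (finishes day 13, plus 3-day gap → day 16). The latest of these is day 25, so insulation runs day 25 to 25 + 9 = day 34.
Final inspection cannot start until insulation (finishes day 34, plus 2-day gap → day 36); framing (finishes day 20); drywall (finishes day 22). The controlling bound is day 36, so final inspection finishes at 36 + 8 = day 44.
All tasks are finished once the last one completes. Finish times: Site survey at 6, Foundation pour at 13, Framing at 20, Electrical rough-in at 25, Insulation at 34, Drywall at 22, Final inspection at 44. The latest is day 44.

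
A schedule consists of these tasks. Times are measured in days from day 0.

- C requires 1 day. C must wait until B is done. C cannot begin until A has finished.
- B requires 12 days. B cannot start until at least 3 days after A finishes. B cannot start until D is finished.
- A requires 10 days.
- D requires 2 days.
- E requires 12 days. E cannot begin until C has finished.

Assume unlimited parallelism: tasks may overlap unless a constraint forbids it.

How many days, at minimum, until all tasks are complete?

38

D has no prerequisites, so it starts at day 0 and finishes at day 2.
A can start immediately at day 0; it finishes at day 10.
B has to wait for A (finishes day 10, plus 3-day gap → day 13); D (finishes day 2). The latest of these is day 13, so B runs day 13 to 13 + 12 = day 25.
C cannot start until B (finishes day 25); A (finishes day 10). The controlling bound is day 25, so C finishes at 25 + 1 = day 26.
E cannot begin until C (finishes day 26). It runs from day 26 to 26 + 12 = day 38.
All tasks are finished once the last one completes. Finish times: A at 10, B at 25, C at 26, D at 2, E at 38. The latest is day 38.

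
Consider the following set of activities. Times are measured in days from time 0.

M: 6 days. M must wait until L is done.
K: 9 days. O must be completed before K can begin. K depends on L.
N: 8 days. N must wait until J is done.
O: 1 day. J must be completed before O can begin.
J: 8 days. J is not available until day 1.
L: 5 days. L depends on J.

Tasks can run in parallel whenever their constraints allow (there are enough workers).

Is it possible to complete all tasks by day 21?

No

J cannot begin until its own release at day 1. It runs from day 1 to 1 + 8 = day 9.
After J (finishes day 9), O can start at day 9 and finishes at day 10.
N cannot begin until J (finishes day 9). It runs from day 9 to 9 + 8 = day 17.
L waits on J (finishes day 9), so it starts at day 9 and finishes at 9 + 5 = day 14.
M cannot begin until L (finishes day 14). It runs from day 14 to 14 + 6 = day 20.
For K: O (finishes day 10); L (finishes day 14). Taking the maximum gives a start of day 14, and it finishes at 14 + 9 = day 23.
The earliest everything can be done is day 23, which is after the deadline of 21, so it is not possible.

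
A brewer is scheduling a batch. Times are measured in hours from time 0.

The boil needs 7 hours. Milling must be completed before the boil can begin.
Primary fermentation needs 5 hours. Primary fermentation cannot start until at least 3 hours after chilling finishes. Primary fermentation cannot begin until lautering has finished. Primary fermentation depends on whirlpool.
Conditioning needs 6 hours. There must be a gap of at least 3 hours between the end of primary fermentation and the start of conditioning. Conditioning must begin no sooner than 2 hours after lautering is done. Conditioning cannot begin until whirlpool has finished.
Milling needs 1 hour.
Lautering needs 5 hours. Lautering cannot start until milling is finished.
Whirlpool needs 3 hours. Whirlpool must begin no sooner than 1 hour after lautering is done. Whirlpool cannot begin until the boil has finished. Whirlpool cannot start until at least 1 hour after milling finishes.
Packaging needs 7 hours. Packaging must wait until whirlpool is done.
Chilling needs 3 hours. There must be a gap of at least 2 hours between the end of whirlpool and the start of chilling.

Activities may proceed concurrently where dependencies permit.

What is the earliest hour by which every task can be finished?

Milling has no prerequisites, so it starts at hour 0 and finishes at hour 1.
The boil waits on milling (finishes hour 1), so it starts at hour 1 and finishes at 1 + 7 = hour 8.
Lautering cannot begin until milling (finishes hour 1). It runs from hour 1 to 1 + 5 = hour 6.
Whirlpool cannot start until lautering (finishes hour 6, plus 1-hour gap → hour 7); the boil (finishes hour 8); milling (finishes hour 1, plus 1-hour gap → hour 2). The controlling bound is hour 8, so whirlpool finishes at 8 + 3 = hour 11.
Packaging waits on whirlpool (finishes hour 11), so it starts at hour 11 and finishes at 11 + 7 = hour 18.
After whirlpool (finishes hour 11, plus 2-hour gap → hour 13), chilling can start at hour 13 and finishes at hour 16.
Primary fermentation cannot start until chilling (finishes hour 16, plus 3-hour gap → hour 19); lautering (finishes hour 6); whirlpool (finishes hour 11). The controlling bound is hour 19, so primary fermentation finishes at 19 + 5 = hour 24.
For conditioning: primary fermentation (finishes hour 24, plus 3-hour gap → hour 27); lautering (finishes hour 6, plus 2-hour gap → hour 8); whirlpool (finishes hour 11). Taking the maximum gives a start of hour 27, and it finishes at 27 + 6 = hour 33.
All tasks are finished once the last one completes. Finish times: Milling at 1, Lautering at 6, The boil at 8, Whirlpool at 11, Chilling at 16, Primary fermentation at 24, Conditioning at 33, Packaging at 18. The latest is hour 33.

33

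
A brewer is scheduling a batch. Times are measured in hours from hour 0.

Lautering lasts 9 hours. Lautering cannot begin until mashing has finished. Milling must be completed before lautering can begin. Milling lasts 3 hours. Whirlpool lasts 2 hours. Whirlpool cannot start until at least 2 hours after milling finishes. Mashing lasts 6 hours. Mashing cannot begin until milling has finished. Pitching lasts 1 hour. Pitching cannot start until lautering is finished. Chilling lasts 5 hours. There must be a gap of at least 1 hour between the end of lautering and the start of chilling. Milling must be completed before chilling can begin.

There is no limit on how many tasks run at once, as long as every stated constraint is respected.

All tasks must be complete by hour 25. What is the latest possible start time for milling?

1

Chilling has no dependents, so it just needs to finish by hour 25. Starting by 25 − 5 = hour 20 achieves that.
Nothing follows pitching; the deadline of hour 25 is its only limit. It must start by 25 − 1 = hour 24.
Lautering feeds chilling (must start by hour 20, minus 1-hour gap → hour 19); pitching (must start by hour 24). Taking the minimum, lautering must finish by hour 19 and start by 19 − 9 = hour 10.
Mashing must finish before lautering (must start by hour 10). With a 6-hour duration, mashing must start by 10 − 6 = hour 4.
Whirlpool must finish by hour 25; it takes 2 hours, so it must start by 25 − 2 = hour 23.
Milling must finish in time for mashing (must start by hour 4); lautering (must start by hour 10); whirlpool (must start by hour 23, minus 2-hour gap → hour 21); chilling (must start by hour 20). The tightest is hour 4, so milling must start by 4 − 3 = hour 1.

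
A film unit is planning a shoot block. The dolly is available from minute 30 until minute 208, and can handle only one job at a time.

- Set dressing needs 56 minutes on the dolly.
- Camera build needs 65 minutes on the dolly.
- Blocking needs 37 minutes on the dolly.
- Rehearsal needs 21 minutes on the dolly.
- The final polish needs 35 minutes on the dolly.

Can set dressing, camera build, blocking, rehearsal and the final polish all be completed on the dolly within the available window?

No

The dolly window is 208 − 30 = 178 minutes.
Running back to back, the jobs need 56 + 65 + 37 + 21 + 35 = 214 minutes on the dolly.
Since 214 > 178, they cannot all fit.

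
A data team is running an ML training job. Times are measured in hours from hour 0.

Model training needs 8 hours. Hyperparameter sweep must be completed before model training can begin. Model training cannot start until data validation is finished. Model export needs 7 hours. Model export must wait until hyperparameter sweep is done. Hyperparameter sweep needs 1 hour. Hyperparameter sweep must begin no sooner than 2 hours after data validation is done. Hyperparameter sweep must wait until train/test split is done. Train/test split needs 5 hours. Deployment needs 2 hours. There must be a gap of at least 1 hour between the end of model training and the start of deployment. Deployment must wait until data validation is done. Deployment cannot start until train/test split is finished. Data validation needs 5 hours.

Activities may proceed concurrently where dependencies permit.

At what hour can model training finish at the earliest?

16

Nothing blocks train/test split, so it runs from hour 0 to hour 5.
Nothing blocks data validation, so it runs from hour 0 to hour 5.
Hyperparameter sweep needs all of data validation (finishes hour 5, plus 2-hour gap → hour 7); train/test split (finishes hour 5). That puts its earliest start at hour 7; it finishes at 7 + 1 = hour 8.
For model training: hyperparameter sweep (finishes hour 8); data validation (finishes hour 5). Taking the maximum gives a start of hour 8, and it finishes at 8 + 8 = hour 16.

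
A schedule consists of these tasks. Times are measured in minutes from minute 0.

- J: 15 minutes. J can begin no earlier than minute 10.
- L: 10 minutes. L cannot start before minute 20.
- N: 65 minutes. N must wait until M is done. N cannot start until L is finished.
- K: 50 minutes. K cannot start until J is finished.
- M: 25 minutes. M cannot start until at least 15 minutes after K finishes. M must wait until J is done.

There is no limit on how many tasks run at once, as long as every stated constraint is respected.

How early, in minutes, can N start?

L cannot begin until its own release at minute 20. It runs from minute 20 to 20 + 10 = minute 30.
After its own release at minute 10, J can start at minute 10 and finishes at minute 25.
After J (finishes minute 25), K can start at minute 25 and finishes at minute 75.
M has to wait for K (finishes minute 75, plus 15-minute gap → minute 90); J (finishes minute 25). The latest of these is minute 90, so M runs minute 90 to 90 + 25 = minute 115.
N waits on M (finishes minute 115); L (finishes minute 30). The latest of these is minute 115, which is the earliest N can start.

115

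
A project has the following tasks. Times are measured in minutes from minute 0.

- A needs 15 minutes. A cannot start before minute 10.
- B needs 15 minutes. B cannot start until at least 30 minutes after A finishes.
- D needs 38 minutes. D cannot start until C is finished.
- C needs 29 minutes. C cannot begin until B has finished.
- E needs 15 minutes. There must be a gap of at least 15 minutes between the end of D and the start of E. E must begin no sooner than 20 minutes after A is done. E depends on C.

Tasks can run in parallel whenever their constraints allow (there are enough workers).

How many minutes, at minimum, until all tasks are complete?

167

A cannot begin until its own release at minute 10. It runs from minute 10 to 10 + 15 = minute 25.
B waits on A (finishes minute 25, plus 30-minute gap → minute 55), so it starts at minute 55 and finishes at 55 + 15 = minute 70.
C waits on B (finishes minute 70), so it starts at minute 70 and finishes at 70 + 29 = minute 99.
D waits on C (finishes minute 99), so it starts at minute 99 and finishes at 99 + 38 = minute 137.
E cannot start until D (finishes minute 137, plus 15-minute gap → minute 152); A (finishes minute 25, plus 20-minute gap → minute 45); C (finishes minute 99). The controlling bound is minute 152, so E finishes at 152 + 15 = minute 167.
All tasks are finished once the last one completes. Finish times: A at 25, B at 70, C at 99, D at 137, E at 167. The latest is minute 167.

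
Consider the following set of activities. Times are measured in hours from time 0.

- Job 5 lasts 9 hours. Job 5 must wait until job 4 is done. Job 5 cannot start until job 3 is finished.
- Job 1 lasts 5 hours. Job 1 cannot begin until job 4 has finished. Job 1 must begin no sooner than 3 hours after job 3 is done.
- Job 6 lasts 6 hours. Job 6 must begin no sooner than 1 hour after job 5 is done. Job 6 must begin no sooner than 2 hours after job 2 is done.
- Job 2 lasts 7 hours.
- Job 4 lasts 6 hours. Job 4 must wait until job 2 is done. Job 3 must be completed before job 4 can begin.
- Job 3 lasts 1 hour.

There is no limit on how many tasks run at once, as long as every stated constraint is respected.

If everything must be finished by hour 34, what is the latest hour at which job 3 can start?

11

To finish by hour 34, job 1 (duration 5) must start no later than hour 29.
Nothing follows job 6; the deadline of hour 34 is its only limit. It must start by 34 − 6 = hour 28.
Since job 6 (must start by hour 28, minus 1-hour gap → hour 27) depends on it, job 5 must finish by hour 27. Backing off its 9-hour duration gives a latest start of hour 18.
Job 4 has several dependents: job 1 (must start by hour 29); job 5 (must start by hour 18). The earliest of those limits is hour 18, so job 4 must start by 18 − 6 = hour 12.
Job 3 feeds job 1 (must start by hour 29, minus 3-hour gap → hour 26); job 4 (must start by hour 12); job 5 (must start by hour 18). Taking the minimum, job 3 must finish by hour 12 and start by 12 − 1 = hour 11.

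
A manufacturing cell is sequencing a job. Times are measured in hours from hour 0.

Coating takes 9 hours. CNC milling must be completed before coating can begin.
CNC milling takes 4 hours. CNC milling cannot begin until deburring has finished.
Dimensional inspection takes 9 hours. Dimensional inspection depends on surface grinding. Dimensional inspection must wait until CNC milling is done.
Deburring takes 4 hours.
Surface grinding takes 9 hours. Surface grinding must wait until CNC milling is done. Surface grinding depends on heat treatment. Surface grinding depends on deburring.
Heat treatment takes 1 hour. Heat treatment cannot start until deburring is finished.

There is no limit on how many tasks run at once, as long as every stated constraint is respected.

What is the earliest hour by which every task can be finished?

26

Nothing blocks deburring, so it runs from hour 0 to hour 4.
Heat treatment waits on deburring (finishes hour 4), so it starts at hour 4 and finishes at 4 + 1 = hour 5.
After deburring (finishes hour 4), CNC milling can start at hour 4 and finishes at hour 8.
After CNC milling (finishes hour 8), coating can start at hour 8 and finishes at hour 17.
Surface grinding cannot start until CNC milling (finishes hour 8); heat treatment (finishes hour 5); deburring (finishes hour 4). The controlling bound is hour 8, so surface grinding finishes at 8 + 9 = hour 17.
Dimensional inspection cannot start until surface grinding (finishes hour 17); CNC milling (finishes hour 8). The controlling bound is hour 17, so dimensional inspection finishes at 17 + 9 = hour 26.
All tasks are finished once the last one completes. Finish times: Deburring at 4, CNC milling at 8, Heat treatment at 5, Surface grinding at 17, Dimensional inspection at 26, Coating at 17. The latest is hour 26.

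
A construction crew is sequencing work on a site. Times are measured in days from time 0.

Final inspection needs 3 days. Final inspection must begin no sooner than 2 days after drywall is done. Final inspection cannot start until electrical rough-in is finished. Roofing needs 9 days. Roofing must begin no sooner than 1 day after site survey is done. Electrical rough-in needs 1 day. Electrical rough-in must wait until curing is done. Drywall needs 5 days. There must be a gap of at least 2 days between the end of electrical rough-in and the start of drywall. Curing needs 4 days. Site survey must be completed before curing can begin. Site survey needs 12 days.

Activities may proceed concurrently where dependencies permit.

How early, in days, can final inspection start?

Site survey has no prerequisites, so it starts at day 0 and finishes at day 12.
Curing cannot begin until site survey (finishes day 12). It runs from day 12 to 12 + 4 = day 16.
After curing (finishes day 16), electrical rough-in can start at day 16 and finishes at day 17.
Drywall waits on electrical rough-in (finishes day 17, plus 2-day gap → day 19), so it starts at day 19 and finishes at 19 + 5 = day 24.
Final inspection waits on drywall (finishes day 24, plus 2-day gap → day 26); electrical rough-in (finishes day 17). The latest of these is day 26, which is the earliest final inspection can start.

26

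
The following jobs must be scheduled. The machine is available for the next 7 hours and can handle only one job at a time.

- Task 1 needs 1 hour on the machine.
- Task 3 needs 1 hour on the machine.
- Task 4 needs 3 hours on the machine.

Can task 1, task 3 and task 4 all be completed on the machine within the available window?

Yes

Running back to back, the jobs need 1 + 1 + 3 = 5 hours on the machine.
Since 5 ≤ 7, they fit within the window.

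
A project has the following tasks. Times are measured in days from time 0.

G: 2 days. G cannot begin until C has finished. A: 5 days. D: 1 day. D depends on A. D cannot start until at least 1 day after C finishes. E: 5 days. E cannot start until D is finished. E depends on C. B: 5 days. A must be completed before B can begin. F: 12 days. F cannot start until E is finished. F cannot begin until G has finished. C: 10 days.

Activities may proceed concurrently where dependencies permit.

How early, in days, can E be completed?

Nothing blocks C, so it runs from day 0 to day 10.
A can start immediately at day 0; it finishes at day 5.
D needs all of A (finishes day 5); C (finishes day 10, plus 1-day gap → day 11). That puts its earliest start at day 11; it finishes at 11 + 1 = day 12.
For E: D (finishes day 12); C (finishes day 10). Taking the maximum gives a start of day 12, and it finishes at 12 + 5 = day 17.

17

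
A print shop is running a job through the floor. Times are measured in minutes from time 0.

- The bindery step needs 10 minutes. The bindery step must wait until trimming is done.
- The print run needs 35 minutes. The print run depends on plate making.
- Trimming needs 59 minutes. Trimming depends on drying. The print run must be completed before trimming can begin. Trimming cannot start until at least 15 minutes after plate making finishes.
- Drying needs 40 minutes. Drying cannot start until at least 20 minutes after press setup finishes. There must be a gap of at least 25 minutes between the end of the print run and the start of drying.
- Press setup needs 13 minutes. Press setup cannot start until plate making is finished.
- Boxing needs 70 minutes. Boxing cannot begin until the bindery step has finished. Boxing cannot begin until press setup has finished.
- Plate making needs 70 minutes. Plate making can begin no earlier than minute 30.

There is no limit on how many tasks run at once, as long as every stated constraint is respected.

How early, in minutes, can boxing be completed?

Plate making cannot begin until its own release at minute 30. It runs from minute 30 to 30 + 70 = minute 100.
After plate making (finishes minute 100), the print run can start at minute 100 and finishes at minute 135.
Press setup waits on plate making (finishes minute 100), so it starts at minute 100 and finishes at 100 + 13 = minute 113.
Drying needs all of press setup (finishes minute 113, plus 20-minute gap → minute 133); the print run (finishes minute 135, plus 25-minute gap → minute 160). That puts its earliest start at minute 160; it finishes at 160 + 40 = minute 200.
For trimming: drying (finishes minute 200); the print run (finishes minute 135); plate making (finishes minute 100, plus 15-minute gap → minute 115). Taking the maximum gives a start of minute 200, and it finishes at 200 + 59 = minute 259.
The bindery step cannot begin until trimming (finishes minute 259). It runs from minute 259 to 259 + 10 = minute 269.
Boxing needs all of the bindery step (finishes minute 269); press setup (finishes minute 113). That puts its earliest start at minute 269; it finishes at 269 + 70 = minute 339.

339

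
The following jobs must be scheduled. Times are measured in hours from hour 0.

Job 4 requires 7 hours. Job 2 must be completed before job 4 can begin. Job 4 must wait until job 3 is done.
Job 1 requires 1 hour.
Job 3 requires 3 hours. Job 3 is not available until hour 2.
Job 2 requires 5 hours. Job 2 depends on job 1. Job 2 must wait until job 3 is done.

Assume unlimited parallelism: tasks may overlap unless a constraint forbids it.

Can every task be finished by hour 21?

Job 3 cannot begin until its own release at hour 2. It runs from hour 2 to 2 + 3 = hour 5.
Job 1 can start immediately at hour 0; it finishes at hour 1.
Job 2 needs all of job 1 (finishes hour 1); job 3 (finishes hour 5). That puts its earliest start at hour 5; it finishes at 5 + 5 = hour 10.
Job 4 needs all of job 2 (finishes hour 10); job 3 (finishes hour 5). That puts its earliest start at hour 10; it finishes at 10 + 7 = hour 17.
Every task is finished by hour 17, which is no later than the deadline of 21, so the schedule is feasible.

Yes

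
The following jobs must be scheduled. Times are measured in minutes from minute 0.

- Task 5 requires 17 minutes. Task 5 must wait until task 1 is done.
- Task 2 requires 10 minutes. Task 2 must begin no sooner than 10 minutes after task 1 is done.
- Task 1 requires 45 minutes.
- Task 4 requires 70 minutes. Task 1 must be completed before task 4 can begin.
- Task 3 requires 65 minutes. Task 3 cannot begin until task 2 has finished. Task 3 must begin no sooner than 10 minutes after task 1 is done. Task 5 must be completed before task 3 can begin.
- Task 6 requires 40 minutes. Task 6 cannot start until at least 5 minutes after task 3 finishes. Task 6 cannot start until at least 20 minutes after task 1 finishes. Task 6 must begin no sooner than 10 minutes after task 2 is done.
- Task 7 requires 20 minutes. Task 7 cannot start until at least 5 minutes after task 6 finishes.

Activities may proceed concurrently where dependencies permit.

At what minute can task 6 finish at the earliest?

Task 1 can start immediately at minute 0; it finishes at minute 45.
After task 1 (finishes minute 45), task 5 can start at minute 45 and finishes at minute 62.
Task 2 cannot begin until task 1 (finishes minute 45, plus 10-minute gap → minute 55). It runs from minute 55 to 55 + 10 = minute 65.
Task 3 cannot start until task 2 (finishes minute 65); task 1 (finishes minute 45, plus 10-minute gap → minute 55); task 5 (finishes minute 62). The controlling bound is minute 65, so task 3 finishes at 65 + 65 = minute 130.
For task 6: task 3 (finishes minute 130, plus 5-minute gap → minute 135); task 1 (finishes minute 45, plus 20-minute gap → minute 65); task 2 (finishes minute 65, plus 10-minute gap → minute 75). Taking the maximum gives a start of minute 135, and it finishes at 135 + 40 = minute 175.

175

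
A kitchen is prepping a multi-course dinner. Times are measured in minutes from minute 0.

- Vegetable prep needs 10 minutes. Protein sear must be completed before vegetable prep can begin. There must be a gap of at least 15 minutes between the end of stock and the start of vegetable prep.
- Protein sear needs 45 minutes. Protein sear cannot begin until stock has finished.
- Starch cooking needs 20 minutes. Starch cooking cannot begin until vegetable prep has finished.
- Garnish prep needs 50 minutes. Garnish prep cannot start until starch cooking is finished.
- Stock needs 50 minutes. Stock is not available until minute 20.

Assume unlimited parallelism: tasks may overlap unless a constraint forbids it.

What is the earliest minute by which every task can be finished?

Stock cannot begin until its own release at minute 20. It runs from minute 20 to 20 + 50 = minute 70.
Protein sear waits on stock (finishes minute 70), so it starts at minute 70 and finishes at 70 + 45 = minute 115.
For vegetable prep: protein sear (finishes minute 115); stock (finishes minute 70, plus 15-minute gap → minute 85). Taking the maximum gives a start of minute 115, and it finishes at 115 + 10 = minute 125.
Starch cooking waits on vegetable prep (finishes minute 125), so it starts at minute 125 and finishes at 125 + 20 = minute 145.
Garnish prep cannot begin until starch cooking (finishes minute 145). It runs from minute 145 to 145 + 50 = minute 195.
All tasks are finished once the last one completes. Finish times: Stock at 70, Protein sear at 115, Vegetable prep at 125, Starch cooking at 145, Garnish prep at 195. The latest is minute 195.

195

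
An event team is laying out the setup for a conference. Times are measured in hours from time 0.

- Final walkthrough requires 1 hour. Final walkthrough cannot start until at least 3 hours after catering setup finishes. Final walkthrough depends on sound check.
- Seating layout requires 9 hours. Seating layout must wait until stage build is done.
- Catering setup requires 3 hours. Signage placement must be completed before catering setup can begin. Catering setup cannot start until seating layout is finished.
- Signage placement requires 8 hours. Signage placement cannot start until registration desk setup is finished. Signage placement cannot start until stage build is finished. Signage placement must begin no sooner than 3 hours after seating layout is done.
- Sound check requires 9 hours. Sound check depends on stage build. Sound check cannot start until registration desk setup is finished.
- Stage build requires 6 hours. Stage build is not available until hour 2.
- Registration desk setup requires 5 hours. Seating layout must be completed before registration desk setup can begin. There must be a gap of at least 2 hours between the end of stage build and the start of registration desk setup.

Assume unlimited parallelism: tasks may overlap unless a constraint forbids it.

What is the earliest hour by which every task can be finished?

37

Stage build cannot begin until its own release at hour 2. It runs from hour 2 to 2 + 6 = hour 8.
After stage build (finishes hour 8), seating layout can start at hour 8 and finishes at hour 17.
For registration desk setup: seating layout (finishes hour 17); stage build (finishes hour 8, plus 2-hour gap → hour 10). Taking the maximum gives a start of hour 17, and it finishes at 17 + 5 = hour 22.
Sound check cannot start until stage build (finishes hour 8); registration desk setup (finishes hour 22). The controlling bound is hour 22, so sound check finishes at 22 + 9 = hour 31.
Signage placement needs all of registration desk setup (finishes hour 22); stage build (finishes hour 8); seating layout (finishes hour 17, plus 3-hour gap → hour 20). That puts its earliest start at hour 22; it finishes at 22 + 8 = hour 30.
For catering setup: signage placement (finishes hour 30); seating layout (finishes hour 17). Taking the maximum gives a start of hour 30, and it finishes at 30 + 3 = hour 33.
Final walkthrough needs all of catering setup (finishes hour 33, plus 3-hour gap → hour 36); sound check (finishes hour 31). That puts its earliest start at hour 36; it finishes at 36 + 1 = hour 37.
All tasks are finished once the last one completes. Finish times: Stage build at 8, Seating layout at 17, Registration desk setup at 22, Signage placement at 30, Catering setup at 33, Sound check at 31, Final walkthrough at 37. The latest is hour 37.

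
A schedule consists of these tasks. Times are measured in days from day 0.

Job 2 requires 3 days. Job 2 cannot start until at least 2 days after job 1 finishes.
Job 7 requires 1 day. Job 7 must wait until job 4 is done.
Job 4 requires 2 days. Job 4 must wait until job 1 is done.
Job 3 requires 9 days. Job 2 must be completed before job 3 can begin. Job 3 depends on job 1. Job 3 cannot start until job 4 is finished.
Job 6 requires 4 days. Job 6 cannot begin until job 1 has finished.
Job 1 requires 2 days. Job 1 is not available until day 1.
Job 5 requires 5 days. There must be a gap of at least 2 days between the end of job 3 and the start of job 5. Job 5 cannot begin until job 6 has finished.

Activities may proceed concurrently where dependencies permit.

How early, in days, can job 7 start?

5

Job 1 cannot begin until its own release at day 1. It runs from day 1 to 1 + 2 = day 3.
Job 4 cannot begin until job 1 (finishes day 3). It runs from day 3 to 3 + 2 = day 5.
Job 7 waits on job 4 (finishes day 5), so the earliest it can start is day 5.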